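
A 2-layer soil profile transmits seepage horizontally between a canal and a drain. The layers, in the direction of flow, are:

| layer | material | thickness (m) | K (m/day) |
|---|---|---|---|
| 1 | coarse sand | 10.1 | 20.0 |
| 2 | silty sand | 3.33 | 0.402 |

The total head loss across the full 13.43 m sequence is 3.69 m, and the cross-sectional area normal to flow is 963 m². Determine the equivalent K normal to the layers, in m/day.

Flow is perpendicular to layering, so the layers act in series and the equivalent K is the thickness-weighted harmonic mean.
Total thickness L = 10.1 + 3.33 = 13.43 m.
Σ(b_i/K_i) = 10.1/20.0 + 3.33/0.402 = 8.789 d.
K_eq = L / Σ(b_i/K_i) = 13.43 / 8.789 = 1.528 m/day.

1.53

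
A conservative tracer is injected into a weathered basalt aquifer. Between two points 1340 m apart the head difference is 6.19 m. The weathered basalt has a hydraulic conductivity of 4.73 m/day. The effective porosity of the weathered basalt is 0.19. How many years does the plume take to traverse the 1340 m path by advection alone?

31.9

Hydraulic gradient i = Δh / L = 6.19 / 1340 = 0.004619.
Darcy flux q = K · i = 4.730 × 0.004619 = 0.02185 m/day.
Seepage velocity v = q / n_e = 0.02185 / 0.19 = 0.1150 m/day.
Travel time t = L / v = 1340 / 0.1150 = 11652 days = 31.90 years.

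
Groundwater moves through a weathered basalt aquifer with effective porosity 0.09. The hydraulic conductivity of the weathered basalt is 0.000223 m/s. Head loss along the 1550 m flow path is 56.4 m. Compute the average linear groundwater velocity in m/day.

Convert K: 0.000223 m/s × 86400 = 19.27 m/day.
Hydraulic gradient i = Δh / L = 56.4 / 1550 = 0.03639.
Darcy flux q = K · i = 19.27 × 0.03639 = 0.7011 m/day.
Seepage velocity v = q / n_e = 0.7011 / 0.09 = 7.790 m/day.

7.79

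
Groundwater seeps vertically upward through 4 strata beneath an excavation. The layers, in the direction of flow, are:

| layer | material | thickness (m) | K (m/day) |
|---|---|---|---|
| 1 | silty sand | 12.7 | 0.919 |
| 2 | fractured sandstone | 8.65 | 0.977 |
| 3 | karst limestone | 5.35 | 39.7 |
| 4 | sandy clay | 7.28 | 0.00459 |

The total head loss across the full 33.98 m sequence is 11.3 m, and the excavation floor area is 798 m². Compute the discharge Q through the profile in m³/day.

Flow is perpendicular to layering, so the layers act in series and the equivalent K is the thickness-weighted harmonic mean.
Total thickness L = 12.7 + 8.65 + 5.35 + 7.28 = 33.98 m.
Σ(b_i/K_i) = 12.7/0.919 + 8.65/0.977 + 5.35/39.7 + 7.28/0.00459 = 1609 d.
K_eq = L / Σ(b_i/K_i) = 33.98 / 1609 = 0.02112 m/day.
Q = K_eq · A · (Δh/L) = 0.02112 × 798 × (11.3/33.98) = 5.605 m³/day.

5.60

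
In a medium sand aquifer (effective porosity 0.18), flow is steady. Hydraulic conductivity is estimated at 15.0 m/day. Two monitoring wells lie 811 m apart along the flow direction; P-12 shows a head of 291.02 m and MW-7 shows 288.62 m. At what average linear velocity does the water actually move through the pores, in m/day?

0.247

Hydraulic gradient i = (291.02 − 288.62) / 811 = 2.4 / 811 = 0.002959.
Darcy flux q = K · i = 15.00 × 0.002959 = 0.04439 m/day.
Seepage velocity v = q / n_e = 0.04439 / 0.18 = 0.2466 m/day.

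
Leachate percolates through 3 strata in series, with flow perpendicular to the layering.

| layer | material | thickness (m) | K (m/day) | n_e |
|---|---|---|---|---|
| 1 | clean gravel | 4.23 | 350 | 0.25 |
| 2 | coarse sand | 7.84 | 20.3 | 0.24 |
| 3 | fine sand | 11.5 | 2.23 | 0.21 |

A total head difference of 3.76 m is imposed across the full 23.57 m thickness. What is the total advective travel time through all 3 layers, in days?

With flow normal to the layers, continuity requires the same specific discharge q through every layer.
Σ(b_i/K_i) = 4.23/350 + 7.84/20.3 + 11.5/2.23 = 5.555 d.
q = Δh / Σ(b_i/K_i) = 3.76 / 5.555 = 0.6768 m/day.
In each layer the seepage velocity is v_i = q/n_i, so the layer transit time is t_i = b_i·n_i / q:
  layer 1 (clean gravel): t_1 = 4.23 × 0.25 / 0.6768 = 1.562 d
  layer 2 (coarse sand): t_2 = 7.84 × 0.24 / 0.6768 = 2.780 d
  layer 3 (fine sand): t_3 = 11.5 × 0.21 / 0.6768 = 3.568 d
Total t = Σ t_i = 7.910 days.

7.91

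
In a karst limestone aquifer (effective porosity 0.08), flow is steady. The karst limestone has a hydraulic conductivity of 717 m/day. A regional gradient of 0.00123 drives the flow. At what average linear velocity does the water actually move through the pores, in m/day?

Hydraulic gradient i = 0.00123.
Darcy flux q = K · i = 717.0 × 0.001230 = 0.8819 m/day.
Seepage velocity v = q / n_e = 0.8819 / 0.08 = 11.02 m/day.

11.0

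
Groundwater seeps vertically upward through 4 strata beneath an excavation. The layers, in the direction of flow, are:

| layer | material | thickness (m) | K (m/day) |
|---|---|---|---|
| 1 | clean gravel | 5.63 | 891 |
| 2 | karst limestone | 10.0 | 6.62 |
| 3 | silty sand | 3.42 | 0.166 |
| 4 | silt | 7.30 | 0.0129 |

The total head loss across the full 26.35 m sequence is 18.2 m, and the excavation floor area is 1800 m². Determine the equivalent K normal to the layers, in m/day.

Flow is perpendicular to layering, so the layers act in series and the equivalent K is the thickness-weighted harmonic mean.
Total thickness L = 5.63 + 10.0 + 3.42 + 7.30 = 26.35 m.
Σ(b_i/K_i) = 5.63/891 + 10.0/6.62 + 3.42/0.166 + 7.30/0.0129 = 588.0 d.
K_eq = L / Σ(b_i/K_i) = 26.35 / 588.0 = 0.04481 m/day.

0.0448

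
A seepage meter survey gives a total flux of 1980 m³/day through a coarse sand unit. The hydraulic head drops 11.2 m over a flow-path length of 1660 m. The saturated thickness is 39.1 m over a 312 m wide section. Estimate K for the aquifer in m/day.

24.1

Cross-sectional area A = 312 × 39.1 = 12199 m².
Hydraulic gradient i = Δh / L = 11.2 / 1660 = 0.006747.
From Q = K·A·i, K = Q / (A·i) = 1980 / (12199 × 0.006747) = 24.06 m/day.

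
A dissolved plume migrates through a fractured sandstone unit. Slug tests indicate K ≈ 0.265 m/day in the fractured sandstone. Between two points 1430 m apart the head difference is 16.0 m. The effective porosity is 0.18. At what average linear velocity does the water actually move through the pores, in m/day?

0.0165

Hydraulic gradient i = Δh / L = 16.0 / 1430 = 0.01119.
Darcy flux q = K · i = 0.2650 × 0.01119 = 0.002965 m/day.
Seepage velocity v = q / n_e = 0.002965 / 0.18 = 0.01647 m/day.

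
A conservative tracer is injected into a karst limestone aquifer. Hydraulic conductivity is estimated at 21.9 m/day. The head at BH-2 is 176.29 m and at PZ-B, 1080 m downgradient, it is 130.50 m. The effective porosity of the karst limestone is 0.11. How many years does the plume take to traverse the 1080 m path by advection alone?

0.350

Hydraulic gradient i = (176.29 − 130.50) / 1080 = 45.79 / 1080 = 0.04240.
Darcy flux q = K · i = 21.90 × 0.04240 = 0.9285 m/day.
Seepage velocity v = q / n_e = 0.9285 / 0.11 = 8.441 m/day.
Travel time t = L / v = 1080 / 8.441 = 127.9 days = 0.3503 years.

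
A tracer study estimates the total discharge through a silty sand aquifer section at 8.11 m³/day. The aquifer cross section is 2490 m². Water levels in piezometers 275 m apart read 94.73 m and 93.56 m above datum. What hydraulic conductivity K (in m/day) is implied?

0.766

Hydraulic gradient i = (94.73 − 93.56) / 275 = 1.17 / 275 = 0.004255.
From Q = K·A·i, K = Q / (A·i) = 8.11 / (2490 × 0.004255) = 0.7655 m/day.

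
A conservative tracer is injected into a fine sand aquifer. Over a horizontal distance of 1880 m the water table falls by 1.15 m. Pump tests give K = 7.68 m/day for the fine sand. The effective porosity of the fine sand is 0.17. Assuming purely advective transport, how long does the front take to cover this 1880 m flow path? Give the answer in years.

Hydraulic gradient i = Δh / L = 1.15 / 1880 = 0.0006117.
Darcy flux q = K · i = 7.680 × 0.0006117 = 0.004698 m/day.
Seepage velocity v = q / n_e = 0.004698 / 0.17 = 0.02763 m/day.
Travel time t = L / v = 1880 / 0.02763 = 68031 days = 186.3 years.

186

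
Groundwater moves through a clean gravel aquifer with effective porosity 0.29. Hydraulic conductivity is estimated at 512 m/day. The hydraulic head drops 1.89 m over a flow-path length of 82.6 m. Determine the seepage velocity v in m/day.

40.4

Hydraulic gradient i = Δh / L = 1.89 / 82.6 = 0.02288.
Darcy flux q = K · i = 512.0 × 0.02288 = 11.72 m/day.
Seepage velocity v = q / n_e = 11.72 / 0.29 = 40.40 m/day.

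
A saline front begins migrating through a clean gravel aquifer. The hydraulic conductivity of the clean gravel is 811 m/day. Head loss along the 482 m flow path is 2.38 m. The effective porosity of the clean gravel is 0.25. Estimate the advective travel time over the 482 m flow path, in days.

Hydraulic gradient i = Δh / L = 2.38 / 482 = 0.004938.
Darcy flux q = K · i = 811.0 × 0.004938 = 4.005 m/day.
Seepage velocity v = q / n_e = 4.005 / 0.25 = 16.02 m/day.
Travel time t = L / v = 482 / 16.02 = 30.09 days.

30.1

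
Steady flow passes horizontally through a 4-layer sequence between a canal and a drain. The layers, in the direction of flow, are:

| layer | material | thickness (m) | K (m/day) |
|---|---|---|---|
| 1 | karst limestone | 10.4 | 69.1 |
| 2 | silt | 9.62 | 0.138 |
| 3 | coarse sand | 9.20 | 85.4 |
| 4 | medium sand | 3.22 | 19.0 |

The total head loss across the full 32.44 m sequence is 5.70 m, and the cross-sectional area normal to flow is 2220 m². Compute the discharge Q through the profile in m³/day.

180

Flow is perpendicular to layering, so the layers act in series and the equivalent K is the thickness-weighted harmonic mean.
Total thickness L = 10.4 + 9.62 + 9.20 + 3.22 = 32.44 m.
Σ(b_i/K_i) = 10.4/69.1 + 9.62/0.138 + 9.20/85.4 + 3.22/19.0 = 70.14 d.
K_eq = L / Σ(b_i/K_i) = 32.44 / 70.14 = 0.4625 m/day.
Q = K_eq · A · (Δh/L) = 0.4625 × 2220 × (5.70/32.44) = 180.4 m³/day.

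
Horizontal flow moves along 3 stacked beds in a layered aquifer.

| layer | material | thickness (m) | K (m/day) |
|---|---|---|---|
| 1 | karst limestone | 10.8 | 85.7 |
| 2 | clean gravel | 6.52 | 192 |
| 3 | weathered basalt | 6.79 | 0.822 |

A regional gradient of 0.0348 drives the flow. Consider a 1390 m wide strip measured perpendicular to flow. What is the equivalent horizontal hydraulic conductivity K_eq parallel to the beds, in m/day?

Flow is parallel to layering, so each bed carries its own Darcy discharge and the transmissivities add.
Σ(K_i·b_i) = 85.7×10.8 + 192×6.52 + 0.822×6.79 = 2183 m²/day.
Total thickness b = 24.11 m, so K_eq = Σ(K_i·b_i)/b = 90.54 m/day.

90.5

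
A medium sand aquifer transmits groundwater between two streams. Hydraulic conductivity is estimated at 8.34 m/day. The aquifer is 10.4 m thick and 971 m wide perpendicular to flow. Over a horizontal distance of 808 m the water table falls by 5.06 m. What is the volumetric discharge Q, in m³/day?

Cross-sectional area A = 971 × 10.4 = 10098 m².
Hydraulic gradient i = Δh / L = 5.06 / 808 = 0.006262.
Darcy's law: Q = K · A · i = 8.340 × 10098 × 0.006262 = 527.4 m³/day.

527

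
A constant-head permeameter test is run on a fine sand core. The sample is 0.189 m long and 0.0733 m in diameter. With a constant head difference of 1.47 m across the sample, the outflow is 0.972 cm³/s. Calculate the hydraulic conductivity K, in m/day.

Cross-sectional area A = π·(d/2)² = π × (0.0733/2)² = 0.004220 m².
Convert discharge: 0.972 cm³/s = 9.720e-07 m³/s.
Darcy's law rearranged: K = Q·L / (A·Δh) = 9.720e-07 × 0.189 / (0.004220 × 1.47) = 2.962e-05 m/s = 2.559 m/day.

2.56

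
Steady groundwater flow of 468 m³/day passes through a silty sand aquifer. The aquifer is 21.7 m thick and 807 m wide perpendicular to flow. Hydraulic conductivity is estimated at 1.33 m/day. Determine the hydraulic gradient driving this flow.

0.0201

Cross-sectional area A = 807 × 21.7 = 17512 m².
From Q = K·A·i, i = Q / (K·A) = 468 / (1.330 × 17512) = 0.02009.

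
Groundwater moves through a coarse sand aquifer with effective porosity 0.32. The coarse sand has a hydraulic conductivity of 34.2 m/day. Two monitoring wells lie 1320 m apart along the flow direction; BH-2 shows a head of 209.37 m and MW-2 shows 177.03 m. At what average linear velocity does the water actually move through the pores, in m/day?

Hydraulic gradient i = (209.37 − 177.03) / 1320 = 32.34 / 1320 = 0.02450.
Darcy flux q = K · i = 34.20 × 0.02450 = 0.8379 m/day.
Seepage velocity v = q / n_e = 0.8379 / 0.32 = 2.618 m/day.

2.62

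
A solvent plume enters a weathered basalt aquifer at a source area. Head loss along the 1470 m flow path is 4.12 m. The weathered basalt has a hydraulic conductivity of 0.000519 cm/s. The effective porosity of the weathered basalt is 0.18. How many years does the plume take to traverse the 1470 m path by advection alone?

576

Convert K: 0.000519 cm/s × 864 = 0.4484 m/day.
Hydraulic gradient i = Δh / L = 4.12 / 1470 = 0.002803.
Darcy flux q = K · i = 0.4484 × 0.002803 = 0.001257 m/day.
Seepage velocity v = q / n_e = 0.001257 / 0.18 = 0.006982 m/day.
Travel time t = L / v = 1470 / 0.006982 = 2.105e+05 days = 576.4 years.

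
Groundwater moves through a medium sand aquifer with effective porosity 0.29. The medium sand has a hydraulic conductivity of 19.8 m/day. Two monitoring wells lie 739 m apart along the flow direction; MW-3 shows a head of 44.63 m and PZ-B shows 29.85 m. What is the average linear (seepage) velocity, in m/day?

1.37

Hydraulic gradient i = (44.63 − 29.85) / 739 = 14.78 / 739 = 0.02000.
Darcy flux q = K · i = 19.80 × 0.02000 = 0.3960 m/day.
Seepage velocity v = q / n_e = 0.3960 / 0.29 = 1.366 m/day.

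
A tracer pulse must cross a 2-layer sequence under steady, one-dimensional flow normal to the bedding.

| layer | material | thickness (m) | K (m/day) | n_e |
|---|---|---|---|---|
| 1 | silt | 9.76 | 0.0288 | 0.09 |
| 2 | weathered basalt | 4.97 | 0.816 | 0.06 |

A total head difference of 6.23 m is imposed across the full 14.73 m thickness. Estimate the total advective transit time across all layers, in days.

65.2

With flow normal to the layers, continuity requires the same specific discharge q through every layer.
Σ(b_i/K_i) = 9.76/0.0288 + 4.97/0.816 = 345.0 d.
q = Δh / Σ(b_i/K_i) = 6.23 / 345.0 = 0.01806 m/day.
In each layer the seepage velocity is v_i = q/n_i, so the layer transit time is t_i = b_i·n_i / q:
  layer 1 (silt): t_1 = 9.76 × 0.09 / 0.01806 = 48.64 d
  layer 2 (weathered basalt): t_2 = 4.97 × 0.06 / 0.01806 = 16.51 d
Total t = Σ t_i = 65.15 days.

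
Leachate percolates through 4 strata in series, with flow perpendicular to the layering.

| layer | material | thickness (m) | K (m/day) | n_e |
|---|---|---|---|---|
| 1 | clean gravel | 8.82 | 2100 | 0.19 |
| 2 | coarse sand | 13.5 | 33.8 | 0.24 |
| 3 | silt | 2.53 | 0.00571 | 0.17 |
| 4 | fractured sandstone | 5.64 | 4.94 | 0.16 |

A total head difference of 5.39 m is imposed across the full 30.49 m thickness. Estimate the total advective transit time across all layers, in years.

1.41

With flow normal to the layers, continuity requires the same specific discharge q through every layer.
Σ(b_i/K_i) = 8.82/2100 + 13.5/33.8 + 2.53/0.00571 + 5.64/4.94 = 444.6 d.
q = Δh / Σ(b_i/K_i) = 5.39 / 444.6 = 0.01212 m/day.
In each layer the seepage velocity is v_i = q/n_i, so the layer transit time is t_i = b_i·n_i / q:
  layer 1 (clean gravel): t_1 = 8.82 × 0.19 / 0.01212 = 138.2 d
  layer 2 (coarse sand): t_2 = 13.5 × 0.24 / 0.01212 = 267.3 d
  layer 3 (silt): t_3 = 2.53 × 0.17 / 0.01212 = 35.48 d
  layer 4 (fractured sandstone): t_4 = 5.64 × 0.16 / 0.01212 = 74.44 d
Total t = Σ t_i = 515.4 days = 1.411 years.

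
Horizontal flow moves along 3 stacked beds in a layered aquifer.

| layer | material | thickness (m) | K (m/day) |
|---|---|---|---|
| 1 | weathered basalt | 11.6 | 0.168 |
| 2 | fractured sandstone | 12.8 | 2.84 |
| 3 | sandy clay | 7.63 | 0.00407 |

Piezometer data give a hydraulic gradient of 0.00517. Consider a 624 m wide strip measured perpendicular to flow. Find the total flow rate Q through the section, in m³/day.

124

Flow is parallel to layering, so each bed carries its own Darcy discharge and the transmissivities add.
Σ(K_i·b_i) = 0.168×11.6 + 2.84×12.8 + 0.00407×7.63 = 38.33 m²/day.
Hydraulic gradient i = 0.00517.
Q = Σ(K_i·b_i) · W · i = 38.33 × 624 × 0.005170 = 123.7 m³/day.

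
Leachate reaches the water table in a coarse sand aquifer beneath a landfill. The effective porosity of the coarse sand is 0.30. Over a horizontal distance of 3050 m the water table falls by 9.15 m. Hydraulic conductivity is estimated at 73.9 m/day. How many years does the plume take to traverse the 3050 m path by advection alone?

11.3

Hydraulic gradient i = Δh / L = 9.15 / 3050 = 0.003000.
Darcy flux q = K · i = 73.90 × 0.003000 = 0.2217 m/day.
Seepage velocity v = q / n_e = 0.2217 / 0.30 = 0.7390 m/day.
Travel time t = L / v = 3050 / 0.7390 = 4127 days = 11.30 years.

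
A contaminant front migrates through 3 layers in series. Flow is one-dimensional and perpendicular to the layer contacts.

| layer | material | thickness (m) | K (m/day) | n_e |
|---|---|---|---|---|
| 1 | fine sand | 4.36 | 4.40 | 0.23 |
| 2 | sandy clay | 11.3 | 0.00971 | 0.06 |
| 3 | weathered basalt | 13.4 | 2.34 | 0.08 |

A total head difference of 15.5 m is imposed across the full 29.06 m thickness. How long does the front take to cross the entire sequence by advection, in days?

With flow normal to the layers, continuity requires the same specific discharge q through every layer.
Σ(b_i/K_i) = 4.36/4.40 + 11.3/0.00971 + 13.4/2.34 = 1170 d.
q = Δh / Σ(b_i/K_i) = 15.5 / 1170 = 0.01324 m/day.
In each layer the seepage velocity is v_i = q/n_i, so the layer transit time is t_i = b_i·n_i / q:
  layer 1 (fine sand): t_1 = 4.36 × 0.23 / 0.01324 = 75.73 d
  layer 2 (sandy clay): t_2 = 11.3 × 0.06 / 0.01324 = 51.20 d
  layer 3 (weathered basalt): t_3 = 13.4 × 0.08 / 0.01324 = 80.95 d
Total t = Σ t_i = 207.9 days.

208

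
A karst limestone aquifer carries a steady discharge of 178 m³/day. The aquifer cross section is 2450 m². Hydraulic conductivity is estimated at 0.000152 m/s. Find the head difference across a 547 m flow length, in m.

Convert K: 0.000152 m/s × 86400 = 13.13 m/day.
From Q = K·A·i, i = Q / (K·A) = 178 / (13.13 × 2450) = 0.005532.
Head loss Δh = i · L = 0.005532 × 547 = 3.026 m.

3.03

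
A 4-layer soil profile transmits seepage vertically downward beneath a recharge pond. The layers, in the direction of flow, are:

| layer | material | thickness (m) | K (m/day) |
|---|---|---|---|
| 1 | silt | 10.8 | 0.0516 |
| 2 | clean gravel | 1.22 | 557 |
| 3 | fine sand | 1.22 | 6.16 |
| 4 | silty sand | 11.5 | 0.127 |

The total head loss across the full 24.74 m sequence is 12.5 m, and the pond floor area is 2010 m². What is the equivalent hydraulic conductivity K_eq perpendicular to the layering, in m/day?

0.0825

Flow is perpendicular to layering, so the layers act in series and the equivalent K is the thickness-weighted harmonic mean.
Total thickness L = 10.8 + 1.22 + 1.22 + 11.5 = 24.74 m.
Σ(b_i/K_i) = 10.8/0.0516 + 1.22/557 + 1.22/6.16 + 11.5/0.127 = 300.1 d.
K_eq = L / Σ(b_i/K_i) = 24.74 / 300.1 = 0.08245 m/day.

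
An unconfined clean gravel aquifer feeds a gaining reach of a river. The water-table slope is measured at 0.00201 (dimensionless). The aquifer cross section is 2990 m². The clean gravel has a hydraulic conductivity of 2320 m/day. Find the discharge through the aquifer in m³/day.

13900

Hydraulic gradient i = 0.00201.
Darcy's law: Q = K · A · i = 2320 × 2990 × 0.002010 = 13943 m³/day.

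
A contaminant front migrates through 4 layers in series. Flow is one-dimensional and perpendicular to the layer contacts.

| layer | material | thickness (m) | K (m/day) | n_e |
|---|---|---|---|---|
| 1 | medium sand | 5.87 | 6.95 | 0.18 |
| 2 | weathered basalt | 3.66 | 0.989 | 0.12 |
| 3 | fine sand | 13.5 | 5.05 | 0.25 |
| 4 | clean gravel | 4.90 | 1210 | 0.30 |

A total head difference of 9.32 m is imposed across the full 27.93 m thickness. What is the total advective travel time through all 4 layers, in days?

With flow normal to the layers, continuity requires the same specific discharge q through every layer.
Σ(b_i/K_i) = 5.87/6.95 + 3.66/0.989 + 13.5/5.05 + 4.90/1210 = 7.223 d.
q = Δh / Σ(b_i/K_i) = 9.32 / 7.223 = 1.290 m/day.
In each layer the seepage velocity is v_i = q/n_i, so the layer transit time is t_i = b_i·n_i / q:
  layer 1 (medium sand): t_1 = 5.87 × 0.18 / 1.290 = 0.8188 d
  layer 2 (weathered basalt): t_2 = 3.66 × 0.12 / 1.290 = 0.3404 d
  layer 3 (fine sand): t_3 = 13.5 × 0.25 / 1.290 = 2.615 d
  layer 4 (clean gravel): t_4 = 4.90 × 0.30 / 1.290 = 1.139 d
Total t = Σ t_i = 4.914 days.

4.91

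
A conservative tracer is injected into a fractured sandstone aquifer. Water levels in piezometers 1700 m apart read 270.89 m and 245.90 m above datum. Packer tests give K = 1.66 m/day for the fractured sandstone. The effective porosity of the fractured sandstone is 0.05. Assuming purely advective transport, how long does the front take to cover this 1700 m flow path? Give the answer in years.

9.54

Hydraulic gradient i = (270.89 − 245.90) / 1700 = 24.99 / 1700 = 0.01470.
Darcy flux q = K · i = 1.660 × 0.01470 = 0.02440 m/day.
Seepage velocity v = q / n_e = 0.02440 / 0.05 = 0.4880 m/day.
Travel time t = L / v = 1700 / 0.4880 = 3483 days = 9.537 years.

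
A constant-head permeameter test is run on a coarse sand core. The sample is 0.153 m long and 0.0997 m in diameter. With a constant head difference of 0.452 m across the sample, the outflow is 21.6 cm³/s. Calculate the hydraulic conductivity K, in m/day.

80.9

Cross-sectional area A = π·(d/2)² = π × (0.0997/2)² = 0.007807 m².
Convert discharge: 21.6 cm³/s = 2.160e-05 m³/s.
Darcy's law rearranged: K = Q·L / (A·Δh) = 2.160e-05 × 0.153 / (0.007807 × 0.452) = 0.0009365 m/s = 80.92 m/day.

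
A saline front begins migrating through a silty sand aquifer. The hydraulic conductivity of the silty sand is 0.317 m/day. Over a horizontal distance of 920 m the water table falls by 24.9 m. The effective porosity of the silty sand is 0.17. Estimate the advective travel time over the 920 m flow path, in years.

Hydraulic gradient i = Δh / L = 24.9 / 920 = 0.02707.
Darcy flux q = K · i = 0.3170 × 0.02707 = 0.008580 m/day.
Seepage velocity v = q / n_e = 0.008580 / 0.17 = 0.05047 m/day.
Travel time t = L / v = 920 / 0.05047 = 18229 days = 49.91 years.

49.9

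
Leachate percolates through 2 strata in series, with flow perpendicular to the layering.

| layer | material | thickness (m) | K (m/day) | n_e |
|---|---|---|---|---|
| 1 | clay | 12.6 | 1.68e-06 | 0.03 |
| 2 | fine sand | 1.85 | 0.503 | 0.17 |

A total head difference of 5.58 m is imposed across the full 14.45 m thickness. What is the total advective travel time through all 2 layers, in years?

2550

With flow normal to the layers, continuity requires the same specific discharge q through every layer.
Σ(b_i/K_i) = 12.6/1.68e-06 + 1.85/0.503 = 7.500e+06 d.
q = Δh / Σ(b_i/K_i) = 5.58 / 7.500e+06 = 7.440e-07 m/day.
In each layer the seepage velocity is v_i = q/n_i, so the layer transit time is t_i = b_i·n_i / q:
  layer 1 (clay): t_1 = 12.6 × 0.03 / 7.440e-07 = 5.081e+05 d
  layer 2 (fine sand): t_2 = 1.85 × 0.17 / 7.440e-07 = 4.227e+05 d
Total t = Σ t_i = 9.308e+05 days = 2548 years.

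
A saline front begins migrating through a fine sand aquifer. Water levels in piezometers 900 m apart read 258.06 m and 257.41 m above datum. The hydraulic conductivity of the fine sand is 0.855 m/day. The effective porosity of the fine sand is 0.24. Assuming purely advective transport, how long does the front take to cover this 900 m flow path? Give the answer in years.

Hydraulic gradient i = (258.06 − 257.41) / 900 = 0.65 / 900 = 0.0007222.
Darcy flux q = K · i = 0.8550 × 0.0007222 = 0.0006175 m/day.
Seepage velocity v = q / n_e = 0.0006175 / 0.24 = 0.002573 m/day.
Travel time t = L / v = 900 / 0.002573 = 3.498e+05 days = 957.7 years.

958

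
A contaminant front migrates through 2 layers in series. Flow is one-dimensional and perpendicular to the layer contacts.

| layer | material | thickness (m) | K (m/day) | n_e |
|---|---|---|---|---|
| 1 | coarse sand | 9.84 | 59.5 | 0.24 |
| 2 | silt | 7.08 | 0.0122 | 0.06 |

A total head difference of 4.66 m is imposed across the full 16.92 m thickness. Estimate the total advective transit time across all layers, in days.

With flow normal to the layers, continuity requires the same specific discharge q through every layer.
Σ(b_i/K_i) = 9.84/59.5 + 7.08/0.0122 = 580.5 d.
q = Δh / Σ(b_i/K_i) = 4.66 / 580.5 = 0.008028 m/day.
In each layer the seepage velocity is v_i = q/n_i, so the layer transit time is t_i = b_i·n_i / q:
  layer 1 (coarse sand): t_1 = 9.84 × 0.24 / 0.008028 = 294.2 d
  layer 2 (silt): t_2 = 7.08 × 0.06 / 0.008028 = 52.92 d
Total t = Σ t_i = 347.1 days.

347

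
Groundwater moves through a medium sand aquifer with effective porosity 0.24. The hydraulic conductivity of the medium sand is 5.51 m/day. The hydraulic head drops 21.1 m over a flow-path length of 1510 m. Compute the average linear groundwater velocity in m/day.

0.321

Hydraulic gradient i = Δh / L = 21.1 / 1510 = 0.01397.
Darcy flux q = K · i = 5.510 × 0.01397 = 0.07699 m/day.
Seepage velocity v = q / n_e = 0.07699 / 0.24 = 0.3208 m/day.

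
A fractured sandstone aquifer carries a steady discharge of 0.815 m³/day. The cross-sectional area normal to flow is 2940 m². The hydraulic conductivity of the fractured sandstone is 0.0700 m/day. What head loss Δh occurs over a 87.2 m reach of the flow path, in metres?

From Q = K·A·i, i = Q / (K·A) = 0.815 / (0.07000 × 2940) = 0.003960.
Head loss Δh = i · L = 0.003960 × 87.2 = 0.3453 m.

0.345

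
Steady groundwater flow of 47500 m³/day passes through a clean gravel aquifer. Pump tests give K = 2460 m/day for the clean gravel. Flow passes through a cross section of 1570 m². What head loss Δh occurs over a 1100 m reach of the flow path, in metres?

13.5

From Q = K·A·i, i = Q / (K·A) = 47500 / (2460 × 1570) = 0.01230.
Head loss Δh = i · L = 0.01230 × 1100 = 13.53 m.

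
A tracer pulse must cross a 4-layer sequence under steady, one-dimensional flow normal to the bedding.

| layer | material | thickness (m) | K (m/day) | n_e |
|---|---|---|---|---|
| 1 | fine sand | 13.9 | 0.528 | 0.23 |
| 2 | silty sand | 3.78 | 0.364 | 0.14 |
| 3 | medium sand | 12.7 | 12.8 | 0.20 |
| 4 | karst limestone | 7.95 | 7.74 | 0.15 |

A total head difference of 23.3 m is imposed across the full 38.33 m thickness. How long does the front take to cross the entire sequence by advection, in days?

With flow normal to the layers, continuity requires the same specific discharge q through every layer.
Σ(b_i/K_i) = 13.9/0.528 + 3.78/0.364 + 12.7/12.8 + 7.95/7.74 = 38.73 d.
q = Δh / Σ(b_i/K_i) = 23.3 / 38.73 = 0.6016 m/day.
In each layer the seepage velocity is v_i = q/n_i, so the layer transit time is t_i = b_i·n_i / q:
  layer 1 (fine sand): t_1 = 13.9 × 0.23 / 0.6016 = 5.314 d
  layer 2 (silty sand): t_2 = 3.78 × 0.14 / 0.6016 = 0.8796 d
  layer 3 (medium sand): t_3 = 12.7 × 0.20 / 0.6016 = 4.222 d
  layer 4 (karst limestone): t_4 = 7.95 × 0.15 / 0.6016 = 1.982 d
Total t = Σ t_i = 12.40 days.

12.4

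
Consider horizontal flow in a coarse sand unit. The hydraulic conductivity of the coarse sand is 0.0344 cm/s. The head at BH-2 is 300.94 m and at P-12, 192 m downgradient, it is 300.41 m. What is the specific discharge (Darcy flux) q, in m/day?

0.0820

Convert K: 0.0344 cm/s × 864 = 29.72 m/day.
Hydraulic gradient i = (300.94 − 300.41) / 192 = 0.53 / 192 = 0.002760.
Specific discharge q = K · i = 29.72 × 0.002760 = 0.08204 m/day.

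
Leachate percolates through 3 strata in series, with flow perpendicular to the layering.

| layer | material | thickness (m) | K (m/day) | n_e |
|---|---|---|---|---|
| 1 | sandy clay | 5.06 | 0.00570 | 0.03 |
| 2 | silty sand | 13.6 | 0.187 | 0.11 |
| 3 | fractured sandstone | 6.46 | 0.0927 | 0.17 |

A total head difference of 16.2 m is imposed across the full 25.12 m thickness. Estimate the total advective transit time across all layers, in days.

With flow normal to the layers, continuity requires the same specific discharge q through every layer.
Σ(b_i/K_i) = 5.06/0.00570 + 13.6/0.187 + 6.46/0.0927 = 1030 d.
q = Δh / Σ(b_i/K_i) = 16.2 / 1030 = 0.01573 m/day.
In each layer the seepage velocity is v_i = q/n_i, so the layer transit time is t_i = b_i·n_i / q:
  layer 1 (sandy clay): t_1 = 5.06 × 0.03 / 0.01573 = 9.653 d
  layer 2 (silty sand): t_2 = 13.6 × 0.11 / 0.01573 = 95.13 d
  layer 3 (fractured sandstone): t_3 = 6.46 × 0.17 / 0.01573 = 69.83 d
Total t = Σ t_i = 174.6 days.

175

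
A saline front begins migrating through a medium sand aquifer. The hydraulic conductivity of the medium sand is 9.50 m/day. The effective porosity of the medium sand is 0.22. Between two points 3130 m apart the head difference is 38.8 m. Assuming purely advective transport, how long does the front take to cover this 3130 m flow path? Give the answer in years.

16.0

Hydraulic gradient i = Δh / L = 38.8 / 3130 = 0.01240.
Darcy flux q = K · i = 9.500 × 0.01240 = 0.1178 m/day.
Seepage velocity v = q / n_e = 0.1178 / 0.22 = 0.5353 m/day.
Travel time t = L / v = 3130 / 0.5353 = 5847 days = 16.01 years.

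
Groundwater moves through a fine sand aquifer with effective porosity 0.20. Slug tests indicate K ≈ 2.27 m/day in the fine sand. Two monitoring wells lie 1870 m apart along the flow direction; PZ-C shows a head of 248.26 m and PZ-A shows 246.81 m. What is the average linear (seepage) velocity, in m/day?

0.00880

Hydraulic gradient i = (248.26 − 246.81) / 1870 = 1.45 / 1870 = 0.0007754.
Darcy flux q = K · i = 2.270 × 0.0007754 = 0.001760 m/day.
Seepage velocity v = q / n_e = 0.001760 / 0.20 = 0.008801 m/day.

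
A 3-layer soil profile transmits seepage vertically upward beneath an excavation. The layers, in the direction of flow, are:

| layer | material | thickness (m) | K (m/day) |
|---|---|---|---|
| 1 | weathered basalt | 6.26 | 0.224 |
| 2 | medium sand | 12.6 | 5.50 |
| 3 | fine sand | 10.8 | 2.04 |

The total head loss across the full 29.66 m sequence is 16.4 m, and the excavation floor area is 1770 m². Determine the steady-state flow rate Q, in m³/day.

Flow is perpendicular to layering, so the layers act in series and the equivalent K is the thickness-weighted harmonic mean.
Total thickness L = 6.26 + 12.6 + 10.8 = 29.66 m.
Σ(b_i/K_i) = 6.26/0.224 + 12.6/5.50 + 10.8/2.04 = 35.53 d.
K_eq = L / Σ(b_i/K_i) = 29.66 / 35.53 = 0.8348 m/day.
Q = K_eq · A · (Δh/L) = 0.8348 × 1770 × (16.4/29.66) = 817.0 m³/day.

817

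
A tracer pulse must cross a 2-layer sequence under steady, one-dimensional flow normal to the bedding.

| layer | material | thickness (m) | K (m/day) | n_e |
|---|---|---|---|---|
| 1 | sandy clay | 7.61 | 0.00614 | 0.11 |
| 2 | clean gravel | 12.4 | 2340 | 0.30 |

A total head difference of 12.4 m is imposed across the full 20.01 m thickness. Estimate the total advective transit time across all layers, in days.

455

With flow normal to the layers, continuity requires the same specific discharge q through every layer.
Σ(b_i/K_i) = 7.61/0.00614 + 12.4/2340 = 1239 d.
q = Δh / Σ(b_i/K_i) = 12.4 / 1239 = 0.01000 m/day.
In each layer the seepage velocity is v_i = q/n_i, so the layer transit time is t_i = b_i·n_i / q:
  layer 1 (sandy clay): t_1 = 7.61 × 0.11 / 0.01000 = 83.67 d
  layer 2 (clean gravel): t_2 = 12.4 × 0.30 / 0.01000 = 371.8 d
Total t = Σ t_i = 455.5 days.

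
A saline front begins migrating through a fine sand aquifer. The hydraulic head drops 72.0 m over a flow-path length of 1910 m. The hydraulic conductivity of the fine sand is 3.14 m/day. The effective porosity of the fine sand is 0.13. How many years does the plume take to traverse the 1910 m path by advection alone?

Hydraulic gradient i = Δh / L = 72.0 / 1910 = 0.03770.
Darcy flux q = K · i = 3.140 × 0.03770 = 0.1184 m/day.
Seepage velocity v = q / n_e = 0.1184 / 0.13 = 0.9105 m/day.
Travel time t = L / v = 1910 / 0.9105 = 2098 days = 5.743 years.

5.74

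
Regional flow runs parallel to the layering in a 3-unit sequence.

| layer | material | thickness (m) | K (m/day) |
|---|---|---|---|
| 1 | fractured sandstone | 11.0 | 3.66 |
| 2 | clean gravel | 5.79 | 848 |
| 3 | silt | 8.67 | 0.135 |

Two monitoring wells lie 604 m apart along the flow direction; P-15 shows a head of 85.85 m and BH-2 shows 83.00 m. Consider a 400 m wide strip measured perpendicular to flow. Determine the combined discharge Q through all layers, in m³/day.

9350

Flow is parallel to layering, so each bed carries its own Darcy discharge and the transmissivities add.
Σ(K_i·b_i) = 3.66×11.0 + 848×5.79 + 0.135×8.67 = 4951 m²/day.
Hydraulic gradient i = (85.85 − 83.00) / 604 = 2.85 / 604 = 0.004719.
Q = Σ(K_i·b_i) · W · i = 4951 × 400 × 0.004719 = 9345 m³/day.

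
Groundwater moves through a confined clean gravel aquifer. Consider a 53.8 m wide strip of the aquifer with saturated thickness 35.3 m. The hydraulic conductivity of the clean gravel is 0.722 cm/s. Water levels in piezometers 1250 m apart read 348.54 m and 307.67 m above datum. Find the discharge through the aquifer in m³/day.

Convert K: 0.722 cm/s × 864 = 623.8 m/day.
Cross-sectional area A = 53.8 × 35.3 = 1899 m².
Hydraulic gradient i = (348.54 − 307.67) / 1250 = 40.87 / 1250 = 0.03270.
Darcy's law: Q = K · A · i = 623.8 × 1899 × 0.03270 = 38735 m³/day.

38700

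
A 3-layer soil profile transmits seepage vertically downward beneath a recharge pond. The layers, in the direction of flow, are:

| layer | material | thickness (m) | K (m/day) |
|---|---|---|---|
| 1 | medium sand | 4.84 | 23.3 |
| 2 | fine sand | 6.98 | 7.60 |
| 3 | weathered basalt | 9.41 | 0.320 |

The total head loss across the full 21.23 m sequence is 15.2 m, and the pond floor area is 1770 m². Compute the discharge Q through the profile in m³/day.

Flow is perpendicular to layering, so the layers act in series and the equivalent K is the thickness-weighted harmonic mean.
Total thickness L = 4.84 + 6.98 + 9.41 = 21.23 m.
Σ(b_i/K_i) = 4.84/23.3 + 6.98/7.60 + 9.41/0.320 = 30.53 d.
K_eq = L / Σ(b_i/K_i) = 21.23 / 30.53 = 0.6953 m/day.
Q = K_eq · A · (Δh/L) = 0.6953 × 1770 × (15.2/21.23) = 881.2 m³/day.

881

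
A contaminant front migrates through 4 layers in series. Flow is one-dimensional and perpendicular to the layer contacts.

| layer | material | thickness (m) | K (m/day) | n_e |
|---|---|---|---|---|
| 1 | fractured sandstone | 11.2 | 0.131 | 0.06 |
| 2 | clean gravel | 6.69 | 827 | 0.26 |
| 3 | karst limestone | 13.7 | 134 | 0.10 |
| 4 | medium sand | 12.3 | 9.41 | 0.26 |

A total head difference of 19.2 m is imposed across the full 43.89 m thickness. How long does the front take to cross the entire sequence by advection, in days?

31.6

With flow normal to the layers, continuity requires the same specific discharge q through every layer.
Σ(b_i/K_i) = 11.2/0.131 + 6.69/827 + 13.7/134 + 12.3/9.41 = 86.91 d.
q = Δh / Σ(b_i/K_i) = 19.2 / 86.91 = 0.2209 m/day.
In each layer the seepage velocity is v_i = q/n_i, so the layer transit time is t_i = b_i·n_i / q:
  layer 1 (fractured sandstone): t_1 = 11.2 × 0.06 / 0.2209 = 3.042 d
  layer 2 (clean gravel): t_2 = 6.69 × 0.26 / 0.2209 = 7.874 d
  layer 3 (karst limestone): t_3 = 13.7 × 0.10 / 0.2209 = 6.202 d
  layer 4 (medium sand): t_4 = 12.3 × 0.26 / 0.2209 = 14.48 d
Total t = Σ t_i = 31.59 days.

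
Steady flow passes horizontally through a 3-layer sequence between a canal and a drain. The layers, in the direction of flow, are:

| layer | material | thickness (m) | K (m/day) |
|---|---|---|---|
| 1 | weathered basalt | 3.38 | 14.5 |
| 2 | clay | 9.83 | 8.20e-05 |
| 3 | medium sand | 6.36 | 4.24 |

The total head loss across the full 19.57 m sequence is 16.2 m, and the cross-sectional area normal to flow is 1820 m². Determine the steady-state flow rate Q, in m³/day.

Flow is perpendicular to layering, so the layers act in series and the equivalent K is the thickness-weighted harmonic mean.
Total thickness L = 3.38 + 9.83 + 6.36 = 19.57 m.
Σ(b_i/K_i) = 3.38/14.5 + 9.83/8.20e-05 + 6.36/4.24 = 1.199e+05 d.
K_eq = L / Σ(b_i/K_i) = 19.57 / 1.199e+05 = 0.0001632 m/day.
Q = K_eq · A · (Δh/L) = 0.0001632 × 1820 × (16.2/19.57) = 0.2459 m³/day.

0.246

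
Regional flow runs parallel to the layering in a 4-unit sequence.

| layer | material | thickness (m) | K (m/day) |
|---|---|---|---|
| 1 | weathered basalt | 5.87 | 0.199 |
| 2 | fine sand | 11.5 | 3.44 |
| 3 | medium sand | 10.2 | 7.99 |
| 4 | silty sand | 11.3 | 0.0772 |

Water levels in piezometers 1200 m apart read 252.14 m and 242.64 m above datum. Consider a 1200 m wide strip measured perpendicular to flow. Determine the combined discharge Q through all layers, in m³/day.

Flow is parallel to layering, so each bed carries its own Darcy discharge and the transmissivities add.
Σ(K_i·b_i) = 0.199×5.87 + 3.44×11.5 + 7.99×10.2 + 0.0772×11.3 = 123.1 m²/day.
Hydraulic gradient i = (252.14 − 242.64) / 1200 = 9.5 / 1200 = 0.007917.
Q = Σ(K_i·b_i) · W · i = 123.1 × 1200 × 0.007917 = 1169 m³/day.

1170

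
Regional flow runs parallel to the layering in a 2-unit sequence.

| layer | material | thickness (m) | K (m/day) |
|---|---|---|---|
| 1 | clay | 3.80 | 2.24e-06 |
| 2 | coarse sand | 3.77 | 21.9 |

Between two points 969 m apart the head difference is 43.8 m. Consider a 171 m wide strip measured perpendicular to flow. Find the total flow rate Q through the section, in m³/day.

638

Flow is parallel to layering, so each bed carries its own Darcy discharge and the transmissivities add.
Σ(K_i·b_i) = 2.24e-06×3.80 + 21.9×3.77 = 82.56 m²/day.
Hydraulic gradient i = Δh / L = 43.8 / 969 = 0.04520.
Q = Σ(K_i·b_i) · W · i = 82.56 × 171 × 0.04520 = 638.2 m³/day.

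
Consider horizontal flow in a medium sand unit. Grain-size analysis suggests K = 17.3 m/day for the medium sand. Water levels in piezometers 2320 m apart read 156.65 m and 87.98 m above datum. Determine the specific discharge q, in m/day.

Hydraulic gradient i = (156.65 − 87.98) / 2320 = 68.67 / 2320 = 0.02960.
Specific discharge q = K · i = 17.30 × 0.02960 = 0.5121 m/day.

0.512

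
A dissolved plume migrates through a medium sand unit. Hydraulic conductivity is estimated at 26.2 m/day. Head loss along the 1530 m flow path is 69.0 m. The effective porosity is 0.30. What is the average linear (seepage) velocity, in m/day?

Hydraulic gradient i = Δh / L = 69.0 / 1530 = 0.04510.
Darcy flux q = K · i = 26.20 × 0.04510 = 1.182 m/day.
Seepage velocity v = q / n_e = 1.182 / 0.30 = 3.939 m/day.

3.94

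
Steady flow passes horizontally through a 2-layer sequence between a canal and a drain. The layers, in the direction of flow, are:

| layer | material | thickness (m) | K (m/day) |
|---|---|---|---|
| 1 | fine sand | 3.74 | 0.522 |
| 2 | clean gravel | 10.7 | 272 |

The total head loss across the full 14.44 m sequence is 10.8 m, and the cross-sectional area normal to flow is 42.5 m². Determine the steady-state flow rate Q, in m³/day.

Flow is perpendicular to layering, so the layers act in series and the equivalent K is the thickness-weighted harmonic mean.
Total thickness L = 3.74 + 10.7 = 14.44 m.
Σ(b_i/K_i) = 3.74/0.522 + 10.7/272 = 7.204 d.
K_eq = L / Σ(b_i/K_i) = 14.44 / 7.204 = 2.004 m/day.
Q = K_eq · A · (Δh/L) = 2.004 × 42.5 × (10.8/14.44) = 63.71 m³/day.

63.7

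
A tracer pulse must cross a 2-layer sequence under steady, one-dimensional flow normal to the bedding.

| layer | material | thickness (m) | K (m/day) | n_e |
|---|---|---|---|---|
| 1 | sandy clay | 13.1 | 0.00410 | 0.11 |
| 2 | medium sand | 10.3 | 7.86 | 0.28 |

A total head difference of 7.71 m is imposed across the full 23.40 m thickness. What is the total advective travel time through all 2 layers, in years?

4.91

With flow normal to the layers, continuity requires the same specific discharge q through every layer.
Σ(b_i/K_i) = 13.1/0.00410 + 10.3/7.86 = 3196 d.
q = Δh / Σ(b_i/K_i) = 7.71 / 3196 = 0.002412 m/day.
In each layer the seepage velocity is v_i = q/n_i, so the layer transit time is t_i = b_i·n_i / q:
  layer 1 (sandy clay): t_1 = 13.1 × 0.11 / 0.002412 = 597.4 d
  layer 2 (medium sand): t_2 = 10.3 × 0.28 / 0.002412 = 1196 d
Total t = Σ t_i = 1793 days = 4.909 years.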